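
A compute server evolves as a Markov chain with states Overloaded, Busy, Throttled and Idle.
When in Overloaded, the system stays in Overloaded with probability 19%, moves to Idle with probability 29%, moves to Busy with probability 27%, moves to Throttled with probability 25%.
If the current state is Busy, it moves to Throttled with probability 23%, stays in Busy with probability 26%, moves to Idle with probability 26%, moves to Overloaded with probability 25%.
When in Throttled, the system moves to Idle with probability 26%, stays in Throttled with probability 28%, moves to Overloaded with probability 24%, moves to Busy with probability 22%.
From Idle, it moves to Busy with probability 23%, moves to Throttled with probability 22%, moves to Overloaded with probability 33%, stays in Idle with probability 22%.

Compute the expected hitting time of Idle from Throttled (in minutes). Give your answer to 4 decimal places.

3.7464

Let t(s) be the expected number of minutes to first reach Idle from state s, with t(Idle) = 0. Conditioning on the first minute:
t(Overloaded) = 1 + 0.19·t(Overloaded) + 0.27·t(Busy) + 0.25·t(Throttled)
t(Busy) = 1 + 0.25·t(Overloaded) + 0.26·t(Busy) + 0.23·t(Throttled)
t(Throttled) = 1 + 0.24·t(Overloaded) + 0.22·t(Busy) + 0.28·t(Throttled)
Solving: t(Overloaded) = 3.6393, t(Busy) = 3.7452, t(Throttled) = 3.7464.
Expected minutes from Throttled to Idle: 3.7464.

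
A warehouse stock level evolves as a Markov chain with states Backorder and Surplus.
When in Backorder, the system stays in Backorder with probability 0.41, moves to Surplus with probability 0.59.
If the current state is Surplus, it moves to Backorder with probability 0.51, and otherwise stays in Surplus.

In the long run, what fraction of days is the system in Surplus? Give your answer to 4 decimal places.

Let the stationary distribution be π with π = πP and π_1 + π_2 = 1.
π_1 = 0.41·π_1 + 0.51·π_2
Solving with the normalization constraint gives π = (0.4636, 0.5364).
So the stationary probability of Surplus is 0.5364.

0.5364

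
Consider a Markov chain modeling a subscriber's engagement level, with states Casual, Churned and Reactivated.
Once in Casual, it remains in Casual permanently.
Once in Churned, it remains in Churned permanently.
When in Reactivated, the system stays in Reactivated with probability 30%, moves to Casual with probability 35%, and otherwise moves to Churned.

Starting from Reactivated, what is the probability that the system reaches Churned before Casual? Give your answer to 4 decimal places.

0.5000

Let h(s) be the probability of absorption at Churned starting from transient state s. Then h(Churned) = 1 and h(Casual) = 0. By first-step analysis:
h(Reactivated) = 0.35·0 + 0.35·1 + 0.3·h(Reactivated)
Solving: h(Reactivated) = 0.5000.
Starting from Reactivated, the probability is 0.5000.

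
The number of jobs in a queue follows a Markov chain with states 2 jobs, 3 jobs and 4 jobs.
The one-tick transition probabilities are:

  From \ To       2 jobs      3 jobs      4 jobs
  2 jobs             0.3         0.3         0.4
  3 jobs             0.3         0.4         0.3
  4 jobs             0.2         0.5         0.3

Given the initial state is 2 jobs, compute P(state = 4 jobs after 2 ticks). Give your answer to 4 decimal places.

Sum over the intermediate state after 1 tick:
P = P(2 jobs→2 jobs)·P(2 jobs→4 jobs) + P(2 jobs→3 jobs)·P(3 jobs→4 jobs) + P(2 jobs→4 jobs)·P(4 jobs→4 jobs)
  = 0.3×0.4 + 0.3×0.3 + 0.4×0.3
  = 0.1200 + 0.0900 + 0.1200 = 0.3300

0.3300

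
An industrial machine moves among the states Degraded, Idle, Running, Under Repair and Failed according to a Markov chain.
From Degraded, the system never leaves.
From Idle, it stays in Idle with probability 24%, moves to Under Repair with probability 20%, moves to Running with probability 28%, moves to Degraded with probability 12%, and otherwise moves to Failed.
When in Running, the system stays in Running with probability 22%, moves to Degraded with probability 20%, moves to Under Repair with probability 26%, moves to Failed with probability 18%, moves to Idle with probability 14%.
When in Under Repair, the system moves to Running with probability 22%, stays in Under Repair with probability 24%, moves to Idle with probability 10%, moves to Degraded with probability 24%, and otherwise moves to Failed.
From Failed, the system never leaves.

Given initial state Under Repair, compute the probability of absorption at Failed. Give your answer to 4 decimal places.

Let h(s) be the probability of absorption at Failed starting from transient state s. Then h(Failed) = 1 and h(Degraded) = 0. By first-step analysis:
h(Idle) = 0.12·0 + 0.24·h(Idle) + 0.28·h(Running) + 0.2·h(Under Repair) + 0.16·1
h(Running) = 0.2·0 + 0.14·h(Idle) + 0.22·h(Running) + 0.26·h(Under Repair) + 0.18·1
h(Under Repair) = 0.24·0 + 0.1·h(Idle) + 0.22·h(Running) + 0.24·h(Under Repair) + 0.2·1
Solving: h(Idle) = 0.5102, h(Running) = 0.4786, h(Under Repair) = 0.4688.
Starting from Under Repair, the probability is 0.4688.

0.4688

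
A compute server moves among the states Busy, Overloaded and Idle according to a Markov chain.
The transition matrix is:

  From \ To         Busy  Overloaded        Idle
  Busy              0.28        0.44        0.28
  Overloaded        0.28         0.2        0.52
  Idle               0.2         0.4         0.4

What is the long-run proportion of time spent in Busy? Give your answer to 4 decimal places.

Let the stationary distribution be π with π = πP and π_1 + π_2 + π_3 = 1.
π_1 = 0.28·π_1 + 0.28·π_2 + 0.2·π_3
π_2 = 0.44·π_1 + 0.2·π_2 + 0.4·π_3
Solving with the normalization constraint gives π = (0.2471, 0.3416, 0.4113).
So the stationary probability of Busy is 0.2471.

0.2471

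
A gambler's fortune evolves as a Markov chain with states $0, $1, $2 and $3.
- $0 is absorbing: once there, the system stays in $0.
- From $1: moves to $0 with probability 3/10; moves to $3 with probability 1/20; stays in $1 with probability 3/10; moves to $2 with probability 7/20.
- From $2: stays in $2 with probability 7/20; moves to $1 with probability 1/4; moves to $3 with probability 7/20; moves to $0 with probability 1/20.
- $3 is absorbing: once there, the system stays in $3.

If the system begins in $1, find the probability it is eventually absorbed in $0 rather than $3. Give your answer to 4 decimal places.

Let h(s) be the probability of absorption at $0 starting from transient state s. Then h($0) = 1 and h($3) = 0. By first-step analysis:
h($1) = 0.3·1 + 0.3·h($1) + 0.35·h($2) + 0.05·0
h($2) = 0.05·1 + 0.25·h($1) + 0.35·h($2) + 0.35·0
Solving: h($1) = 0.5782, h($2) = 0.2993.
Starting from $1, the probability is 0.5782.

0.5782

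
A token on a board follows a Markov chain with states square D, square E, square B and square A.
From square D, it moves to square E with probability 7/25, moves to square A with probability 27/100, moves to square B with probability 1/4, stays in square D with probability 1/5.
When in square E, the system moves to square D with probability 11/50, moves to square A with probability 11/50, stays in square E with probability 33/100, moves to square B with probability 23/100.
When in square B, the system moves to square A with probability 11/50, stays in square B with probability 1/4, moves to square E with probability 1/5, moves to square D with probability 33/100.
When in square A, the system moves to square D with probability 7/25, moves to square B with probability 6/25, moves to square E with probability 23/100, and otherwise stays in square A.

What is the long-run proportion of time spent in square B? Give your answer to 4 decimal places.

Let the stationary distribution be π with π = πP and π_1 + π_2 + π_3 + π_4 = 1.
π_1 = 0.2·π_1 + 0.22·π_2 + 0.33·π_3 + 0.28·π_4
π_2 = 0.28·π_1 + 0.33·π_2 + 0.2·π_3 + 0.23·π_4
π_3 = 0.25·π_1 + 0.23·π_2 + 0.25·π_3 + 0.24·π_4
Solving with the normalization constraint gives π = (0.2559, 0.2617, 0.2424, 0.2400).
So the stationary probability of square B is 0.2424.

0.2424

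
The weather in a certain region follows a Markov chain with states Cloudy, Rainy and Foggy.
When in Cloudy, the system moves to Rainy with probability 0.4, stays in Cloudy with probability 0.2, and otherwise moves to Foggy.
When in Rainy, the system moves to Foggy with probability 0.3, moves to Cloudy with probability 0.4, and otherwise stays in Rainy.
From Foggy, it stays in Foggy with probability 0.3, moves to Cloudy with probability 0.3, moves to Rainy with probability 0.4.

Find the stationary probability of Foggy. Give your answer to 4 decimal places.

Let the stationary distribution be π with π = πP and π_1 + π_2 + π_3 = 1.
π_1 = 0.2·π_1 + 0.4·π_2 + 0.3·π_3
π_2 = 0.4·π_1 + 0.3·π_2 + 0.4·π_3
Solving with the normalization constraint gives π = (0.3058, 0.3636, 0.3306).
So the stationary probability of Foggy is 0.3306.

0.3306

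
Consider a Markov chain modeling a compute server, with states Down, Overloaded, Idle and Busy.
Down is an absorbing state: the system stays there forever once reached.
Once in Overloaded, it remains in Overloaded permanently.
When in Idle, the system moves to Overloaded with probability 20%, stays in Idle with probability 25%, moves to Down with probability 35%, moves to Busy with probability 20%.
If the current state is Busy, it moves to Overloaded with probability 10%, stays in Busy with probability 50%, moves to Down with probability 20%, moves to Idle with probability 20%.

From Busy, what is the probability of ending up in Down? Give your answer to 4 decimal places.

0.6567

Let h(s) be the probability of absorption at Down starting from transient state s. Then h(Down) = 1 and h(Overloaded) = 0. By first-step analysis:
h(Idle) = 0.35·1 + 0.2·0 + 0.25·h(Idle) + 0.2·h(Busy)
h(Busy) = 0.2·1 + 0.1·0 + 0.2·h(Idle) + 0.5·h(Busy)
Solving: h(Idle) = 0.6418, h(Busy) = 0.6567.
Starting from Busy, the probability is 0.6567.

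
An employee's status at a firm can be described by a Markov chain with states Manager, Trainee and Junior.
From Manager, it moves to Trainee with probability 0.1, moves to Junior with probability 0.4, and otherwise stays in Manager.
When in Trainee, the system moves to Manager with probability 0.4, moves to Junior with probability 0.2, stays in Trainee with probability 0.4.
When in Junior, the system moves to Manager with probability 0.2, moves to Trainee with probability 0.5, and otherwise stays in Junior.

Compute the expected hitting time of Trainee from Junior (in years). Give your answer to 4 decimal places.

2.5926

Let t(s) be the expected number of years to first reach Trainee from state s, with t(Trainee) = 0. Conditioning on the first year:
t(Manager) = 1 + 0.5·t(Manager) + 0.4·t(Junior)
t(Junior) = 1 + 0.2·t(Manager) + 0.3·t(Junior)
Solving: t(Manager) = 4.0741, t(Junior) = 2.5926.
Expected years from Junior to Trainee: 2.5926.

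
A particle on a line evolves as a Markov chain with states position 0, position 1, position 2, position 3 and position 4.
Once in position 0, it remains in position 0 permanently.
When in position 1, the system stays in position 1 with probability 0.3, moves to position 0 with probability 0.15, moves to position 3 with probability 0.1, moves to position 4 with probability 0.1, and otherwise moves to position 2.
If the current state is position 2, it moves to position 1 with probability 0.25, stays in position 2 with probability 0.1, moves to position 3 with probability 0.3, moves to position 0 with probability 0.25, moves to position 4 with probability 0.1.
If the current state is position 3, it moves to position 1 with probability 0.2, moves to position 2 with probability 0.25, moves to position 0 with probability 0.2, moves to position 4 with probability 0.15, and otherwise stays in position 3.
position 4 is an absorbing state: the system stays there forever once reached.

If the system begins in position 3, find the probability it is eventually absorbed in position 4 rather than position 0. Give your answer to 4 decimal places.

0.3870

Let h(s) be the probability of absorption at position 4 starting from transient state s. Then h(position 4) = 1 and h(position 0) = 0. By first-step analysis:
h(position 1) = 0.15·0 + 0.3·h(position 1) + 0.35·h(position 2) + 0.1·h(position 3) + 0.1·1
h(position 2) = 0.25·0 + 0.25·h(position 1) + 0.1·h(position 2) + 0.3·h(position 3) + 0.1·1
h(position 3) = 0.2·0 + 0.2·h(position 1) + 0.25·h(position 2) + 0.2·h(position 3) + 0.15·1
Solving: h(position 1) = 0.3695, h(position 2) = 0.3428, h(position 3) = 0.3870.
Starting from position 3, the probability is 0.3870.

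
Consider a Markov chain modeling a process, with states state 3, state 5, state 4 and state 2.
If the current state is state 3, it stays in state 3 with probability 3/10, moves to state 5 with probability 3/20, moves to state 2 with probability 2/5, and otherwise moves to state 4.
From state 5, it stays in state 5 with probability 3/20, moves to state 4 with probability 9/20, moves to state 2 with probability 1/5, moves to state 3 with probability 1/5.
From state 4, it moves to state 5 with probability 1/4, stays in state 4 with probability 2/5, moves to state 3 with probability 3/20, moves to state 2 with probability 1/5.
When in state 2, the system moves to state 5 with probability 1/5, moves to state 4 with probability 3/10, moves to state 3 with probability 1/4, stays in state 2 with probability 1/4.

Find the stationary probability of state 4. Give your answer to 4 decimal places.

Let the stationary distribution be π with π = πP and π_1 + π_2 + π_3 + π_4 = 1.
π_1 = 0.3·π_1 + 0.2·π_2 + 0.15·π_3 + 0.25·π_4
π_2 = 0.15·π_1 + 0.15·π_2 + 0.25·π_3 + 0.2·π_4
π_3 = 0.15·π_1 + 0.45·π_2 + 0.4·π_3 + 0.3·π_4
Solving with the normalization constraint gives π = (0.2182, 0.1958, 0.3296, 0.2565).
So the stationary probability of state 4 is 0.3296.

0.3296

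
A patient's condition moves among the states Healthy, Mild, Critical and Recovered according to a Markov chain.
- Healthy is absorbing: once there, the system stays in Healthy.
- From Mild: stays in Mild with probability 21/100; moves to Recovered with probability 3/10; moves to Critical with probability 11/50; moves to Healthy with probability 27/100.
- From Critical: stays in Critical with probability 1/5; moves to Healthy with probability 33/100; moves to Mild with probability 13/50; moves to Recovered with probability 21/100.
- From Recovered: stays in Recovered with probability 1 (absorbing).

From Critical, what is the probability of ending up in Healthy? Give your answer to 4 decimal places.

0.5757

Let h(s) be the probability of absorption at Healthy starting from transient state s. Then h(Healthy) = 1 and h(Recovered) = 0. By first-step analysis:
h(Mild) = 0.27·1 + 0.21·h(Mild) + 0.22·h(Critical) + 0.3·0
h(Critical) = 0.33·1 + 0.26·h(Mild) + 0.2·h(Critical) + 0.21·0
Solving: h(Mild) = 0.5021, h(Critical) = 0.5757.
Starting from Critical, the probability is 0.5757.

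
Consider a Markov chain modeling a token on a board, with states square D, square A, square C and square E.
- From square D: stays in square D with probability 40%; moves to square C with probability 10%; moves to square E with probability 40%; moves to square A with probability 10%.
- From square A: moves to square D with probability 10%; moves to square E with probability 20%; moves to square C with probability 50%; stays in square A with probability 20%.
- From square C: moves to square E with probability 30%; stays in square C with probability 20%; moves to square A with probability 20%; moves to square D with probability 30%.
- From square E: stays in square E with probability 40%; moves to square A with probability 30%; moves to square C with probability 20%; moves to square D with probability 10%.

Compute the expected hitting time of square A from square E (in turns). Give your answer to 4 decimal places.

4.1143

Let t(s) be the expected number of turns to first reach square A from state s, with t(square A) = 0. Conditioning on the first turn:
t(square D) = 1 + 0.4·t(square D) + 0.1·t(square C) + 0.4·t(square E)
t(square C) = 1 + 0.3·t(square D) + 0.2·t(square C) + 0.3·t(square E)
t(square E) = 1 + 0.1·t(square D) + 0.2·t(square C) + 0.4·t(square E)
Solving: t(square D) = 5.2000, t(square C) = 4.7429, t(square E) = 4.1143.
Expected turns from square E to square A: 4.1143.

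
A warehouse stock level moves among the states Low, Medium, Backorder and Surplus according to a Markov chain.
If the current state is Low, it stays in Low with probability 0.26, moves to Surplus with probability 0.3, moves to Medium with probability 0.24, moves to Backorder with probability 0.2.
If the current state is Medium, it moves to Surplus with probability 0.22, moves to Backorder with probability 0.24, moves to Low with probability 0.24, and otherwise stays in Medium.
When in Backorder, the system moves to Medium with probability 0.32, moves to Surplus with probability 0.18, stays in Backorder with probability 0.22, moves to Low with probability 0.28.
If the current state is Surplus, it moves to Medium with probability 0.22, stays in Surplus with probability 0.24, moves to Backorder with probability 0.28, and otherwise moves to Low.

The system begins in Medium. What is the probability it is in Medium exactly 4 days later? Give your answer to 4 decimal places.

0.2703

Propagate the distribution vector 4 days from Medium.
After 0 days: (0.0000, 1.0000, 0.0000, 0.0000)
After 1 day: (0.2400, 0.3000, 0.2400, 0.2200)
After 2 days: (0.2588, 0.2728, 0.2344, 0.2340)
After 3 days: (0.2592, 0.2704, 0.2343, 0.2360)
After 4 days: (0.2593, 0.2703, 0.2344, 0.2361)
P(in Medium after 4 days) = 0.2703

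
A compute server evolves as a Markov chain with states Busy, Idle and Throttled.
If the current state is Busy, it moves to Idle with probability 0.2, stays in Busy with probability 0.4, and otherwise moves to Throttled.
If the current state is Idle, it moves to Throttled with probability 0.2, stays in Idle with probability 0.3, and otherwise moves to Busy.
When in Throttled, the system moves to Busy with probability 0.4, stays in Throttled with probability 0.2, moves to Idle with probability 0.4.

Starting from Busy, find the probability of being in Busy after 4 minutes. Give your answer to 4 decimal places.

Propagate the distribution vector 4 minutes from Busy.
After 0 minutes: (1.0000, 0.0000, 0.0000)
After 1 minute: (0.4000, 0.2000, 0.4000)
After 2 minutes: (0.4200, 0.3000, 0.2800)
After 3 minutes: (0.4300, 0.2860, 0.2840)
After 4 minutes: (0.4286, 0.2854, 0.2860)
P(in Busy after 4 minutes) = 0.4286

0.4286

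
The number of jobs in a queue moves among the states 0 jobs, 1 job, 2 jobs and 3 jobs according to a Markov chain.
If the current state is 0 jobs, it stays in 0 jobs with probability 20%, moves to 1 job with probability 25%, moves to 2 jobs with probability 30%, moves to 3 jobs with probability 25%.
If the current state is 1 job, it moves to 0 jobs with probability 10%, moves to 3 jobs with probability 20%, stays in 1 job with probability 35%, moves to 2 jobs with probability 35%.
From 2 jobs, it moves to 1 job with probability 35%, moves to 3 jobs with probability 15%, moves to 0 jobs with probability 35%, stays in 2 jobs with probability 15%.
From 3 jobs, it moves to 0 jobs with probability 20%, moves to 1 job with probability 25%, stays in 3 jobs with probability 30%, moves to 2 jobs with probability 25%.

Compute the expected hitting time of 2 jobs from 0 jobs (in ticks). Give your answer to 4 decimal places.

3.3172

Let t(s) be the expected number of ticks to first reach 2 jobs from state s, with t(2 jobs) = 0. Conditioning on the first tick:
t(0 jobs) = 1 + 0.2·t(0 jobs) + 0.25·t(1 job) + 0.25·t(3 jobs)
t(1 job) = 1 + 0.1·t(0 jobs) + 0.35·t(1 job) + 0.2·t(3 jobs)
t(3 jobs) = 1 + 0.2·t(0 jobs) + 0.25·t(1 job) + 0.3·t(3 jobs)
Solving: t(0 jobs) = 3.3172, t(1 job) = 3.1232, t(3 jobs) = 3.4918.
Expected ticks from 0 jobs to 2 jobs: 3.3172.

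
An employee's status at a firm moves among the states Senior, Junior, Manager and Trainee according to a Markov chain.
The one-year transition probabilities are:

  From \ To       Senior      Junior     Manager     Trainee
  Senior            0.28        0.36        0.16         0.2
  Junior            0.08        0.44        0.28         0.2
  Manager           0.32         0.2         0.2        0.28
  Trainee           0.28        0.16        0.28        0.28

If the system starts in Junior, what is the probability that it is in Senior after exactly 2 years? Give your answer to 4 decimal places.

0.2032

Propagate the distribution vector 2 years from Junior.
After 0 years: (0.0000, 1.0000, 0.0000, 0.0000)
After 1 year: (0.0800, 0.4400, 0.2800, 0.2000)
After 2 years: (0.2032, 0.3104, 0.2480, 0.2384)
P(in Senior after 2 years) = 0.2032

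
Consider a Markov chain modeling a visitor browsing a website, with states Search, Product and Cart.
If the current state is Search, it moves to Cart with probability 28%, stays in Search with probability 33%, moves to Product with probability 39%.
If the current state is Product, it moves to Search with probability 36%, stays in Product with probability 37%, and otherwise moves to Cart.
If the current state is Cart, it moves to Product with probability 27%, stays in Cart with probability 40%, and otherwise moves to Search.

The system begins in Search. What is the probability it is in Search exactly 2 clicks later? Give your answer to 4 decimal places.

Sum over the intermediate state after 1 click:
P = P(Search→Search)·P(Search→Search) + P(Search→Product)·P(Product→Search) + P(Search→Cart)·P(Cart→Search)
  = 0.33×0.33 + 0.39×0.36 + 0.28×0.33
  = 0.1089 + 0.1404 + 0.0924 = 0.3417

0.3417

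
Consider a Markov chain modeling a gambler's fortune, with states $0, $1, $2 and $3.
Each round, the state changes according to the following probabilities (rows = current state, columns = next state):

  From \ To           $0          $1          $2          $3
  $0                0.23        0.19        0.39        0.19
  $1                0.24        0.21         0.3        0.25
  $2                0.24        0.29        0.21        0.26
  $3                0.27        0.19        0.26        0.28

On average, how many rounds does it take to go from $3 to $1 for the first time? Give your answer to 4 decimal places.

4.5898

Let t(s) be the expected number of rounds to first reach $1 from state s, with t($1) = 0. Conditioning on the first round:
t($0) = 1 + 0.23·t($0) + 0.39·t($2) + 0.19·t($3)
t($2) = 1 + 0.24·t($0) + 0.21·t($2) + 0.26·t($3)
t($3) = 1 + 0.27·t($0) + 0.26·t($2) + 0.28·t($3)
Solving: t($0) = 4.5353, t($2) = 4.1542, t($3) = 4.5898.
Expected rounds from $3 to $1: 4.5898.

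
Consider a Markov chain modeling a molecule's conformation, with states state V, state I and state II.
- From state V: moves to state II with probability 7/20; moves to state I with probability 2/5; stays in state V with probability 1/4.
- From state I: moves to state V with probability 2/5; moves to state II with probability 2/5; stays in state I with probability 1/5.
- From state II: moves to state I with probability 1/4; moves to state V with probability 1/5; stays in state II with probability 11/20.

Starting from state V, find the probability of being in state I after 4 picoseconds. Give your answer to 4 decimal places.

0.2762

Propagate the distribution vector 4 picoseconds from state V.
After 0 picoseconds: (1.0000, 0.0000, 0.0000)
After 1 picosecond: (0.2500, 0.4000, 0.3500)
After 2 picoseconds: (0.2925, 0.2675, 0.4400)
After 3 picoseconds: (0.2681, 0.2805, 0.4514)
After 4 picoseconds: (0.2695, 0.2762, 0.4543)
P(in state I after 4 picoseconds) = 0.2762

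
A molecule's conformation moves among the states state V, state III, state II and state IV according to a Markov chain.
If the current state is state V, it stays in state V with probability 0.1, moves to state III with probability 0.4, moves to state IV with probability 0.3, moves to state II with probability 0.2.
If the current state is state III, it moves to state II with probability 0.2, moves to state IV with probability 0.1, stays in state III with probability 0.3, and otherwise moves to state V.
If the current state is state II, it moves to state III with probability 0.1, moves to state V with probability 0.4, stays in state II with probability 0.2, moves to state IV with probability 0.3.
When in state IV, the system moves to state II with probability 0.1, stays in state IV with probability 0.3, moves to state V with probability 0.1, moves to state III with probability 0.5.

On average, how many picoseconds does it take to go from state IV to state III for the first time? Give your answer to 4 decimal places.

Let t(s) be the expected number of picoseconds to first reach state III from state s, with t(state III) = 0. Conditioning on the first picosecond:
t(state V) = 1 + 0.1·t(state V) + 0.2·t(state II) + 0.3·t(state IV)
t(state II) = 1 + 0.4·t(state V) + 0.2·t(state II) + 0.3·t(state IV)
t(state IV) = 1 + 0.1·t(state V) + 0.1·t(state II) + 0.3·t(state IV)
Solving: t(state V) = 2.6385, t(state II) = 3.4301, t(state IV) = 2.2955.
Expected picoseconds from state IV to state III: 2.2955.

2.2955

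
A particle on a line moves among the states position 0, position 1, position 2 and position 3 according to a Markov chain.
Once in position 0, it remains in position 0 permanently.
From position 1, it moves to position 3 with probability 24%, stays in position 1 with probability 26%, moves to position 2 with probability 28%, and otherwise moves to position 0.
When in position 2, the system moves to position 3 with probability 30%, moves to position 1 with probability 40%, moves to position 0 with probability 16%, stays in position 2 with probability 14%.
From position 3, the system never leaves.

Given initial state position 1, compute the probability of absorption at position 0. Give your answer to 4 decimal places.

0.4462

Let h(s) be the probability of absorption at position 0 starting from transient state s. Then h(position 0) = 1 and h(position 3) = 0. By first-step analysis:
h(position 1) = 0.22·1 + 0.26·h(position 1) + 0.28·h(position 2) + 0.24·0
h(position 2) = 0.16·1 + 0.4·h(position 1) + 0.14·h(position 2) + 0.3·0
Solving: h(position 1) = 0.4462, h(position 2) = 0.3936.
Starting from position 1, the probability is 0.4462.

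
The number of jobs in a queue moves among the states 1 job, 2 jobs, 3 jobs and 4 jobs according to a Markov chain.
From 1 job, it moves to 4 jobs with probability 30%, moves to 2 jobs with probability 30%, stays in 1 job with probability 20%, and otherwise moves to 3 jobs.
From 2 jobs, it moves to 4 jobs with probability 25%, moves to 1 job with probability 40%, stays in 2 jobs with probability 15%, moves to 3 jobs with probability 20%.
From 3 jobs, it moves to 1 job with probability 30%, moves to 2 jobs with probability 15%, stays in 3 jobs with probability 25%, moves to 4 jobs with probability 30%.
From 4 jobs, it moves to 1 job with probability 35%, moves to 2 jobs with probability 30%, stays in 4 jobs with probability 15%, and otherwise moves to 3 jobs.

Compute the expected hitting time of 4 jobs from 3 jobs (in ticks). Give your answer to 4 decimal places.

3.4444

Let t(s) be the expected number of ticks to first reach 4 jobs from state s, with t(4 jobs) = 0. Conditioning on the first tick:
t(1 job) = 1 + 0.2·t(1 job) + 0.3·t(2 jobs) + 0.2·t(3 jobs)
t(2 jobs) = 1 + 0.4·t(1 job) + 0.15·t(2 jobs) + 0.2·t(3 jobs)
t(3 jobs) = 1 + 0.3·t(1 job) + 0.15·t(2 jobs) + 0.25·t(3 jobs)
Solving: t(1 job) = 3.4683, t(2 jobs) = 3.6190, t(3 jobs) = 3.4444.
Expected ticks from 3 jobs to 4 jobs: 3.4444.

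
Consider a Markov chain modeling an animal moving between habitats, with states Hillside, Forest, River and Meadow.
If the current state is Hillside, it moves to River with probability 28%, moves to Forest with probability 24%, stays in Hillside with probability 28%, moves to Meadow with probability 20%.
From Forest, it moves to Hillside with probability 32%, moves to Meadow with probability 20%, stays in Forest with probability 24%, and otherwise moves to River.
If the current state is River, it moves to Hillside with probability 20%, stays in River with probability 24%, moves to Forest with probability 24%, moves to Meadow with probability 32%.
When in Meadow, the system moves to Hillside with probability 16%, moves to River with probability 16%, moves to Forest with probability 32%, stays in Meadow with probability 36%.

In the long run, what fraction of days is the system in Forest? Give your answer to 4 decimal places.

0.2617

Let the stationary distribution be π with π = πP and π_1 + π_2 + π_3 + π_4 = 1.
π_1 = 0.28·π_1 + 0.32·π_2 + 0.2·π_3 + 0.16·π_4
π_2 = 0.24·π_1 + 0.24·π_2 + 0.24·π_3 + 0.32·π_4
π_3 = 0.28·π_1 + 0.24·π_2 + 0.24·π_3 + 0.16·π_4
Solving with the normalization constraint gives π = (0.2398, 0.2617, 0.2279, 0.2707).
So the stationary probability of Forest is 0.2617.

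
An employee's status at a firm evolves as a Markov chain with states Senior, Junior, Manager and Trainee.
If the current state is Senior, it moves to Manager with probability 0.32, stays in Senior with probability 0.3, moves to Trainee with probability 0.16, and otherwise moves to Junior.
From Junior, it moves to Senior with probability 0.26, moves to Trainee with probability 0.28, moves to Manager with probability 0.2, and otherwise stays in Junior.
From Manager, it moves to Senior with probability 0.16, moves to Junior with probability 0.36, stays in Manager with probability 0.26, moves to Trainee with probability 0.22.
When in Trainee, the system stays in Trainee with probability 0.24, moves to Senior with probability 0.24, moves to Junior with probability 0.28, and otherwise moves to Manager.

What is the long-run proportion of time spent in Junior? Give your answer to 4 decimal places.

Let the stationary distribution be π with π = πP and π_1 + π_2 + π_3 + π_4 = 1.
π_1 = 0.3·π_1 + 0.26·π_2 + 0.16·π_3 + 0.24·π_4
π_2 = 0.22·π_1 + 0.26·π_2 + 0.36·π_3 + 0.28·π_4
π_3 = 0.32·π_1 + 0.2·π_2 + 0.26·π_3 + 0.24·π_4
Solving with the normalization constraint gives π = (0.2397, 0.2803, 0.2530, 0.2270).
So the stationary probability of Junior is 0.2803.

0.2803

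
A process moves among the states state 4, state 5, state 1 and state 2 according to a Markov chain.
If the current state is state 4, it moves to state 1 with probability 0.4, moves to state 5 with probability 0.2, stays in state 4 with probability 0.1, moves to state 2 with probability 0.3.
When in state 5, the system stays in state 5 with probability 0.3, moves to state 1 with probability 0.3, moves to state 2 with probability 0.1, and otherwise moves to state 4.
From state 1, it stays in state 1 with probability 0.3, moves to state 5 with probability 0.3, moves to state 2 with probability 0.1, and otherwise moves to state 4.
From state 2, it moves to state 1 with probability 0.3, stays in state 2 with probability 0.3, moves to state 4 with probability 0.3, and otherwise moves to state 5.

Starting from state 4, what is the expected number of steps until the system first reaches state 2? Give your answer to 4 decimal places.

5.5556

Let t(s) be the expected number of steps to first reach state 2 from state s, with t(state 2) = 0. Conditioning on the first step:
t(state 4) = 1 + 0.1·t(state 4) + 0.2·t(state 5) + 0.4·t(state 1)
t(state 5) = 1 + 0.3·t(state 4) + 0.3·t(state 5) + 0.3·t(state 1)
t(state 1) = 1 + 0.3·t(state 4) + 0.3·t(state 5) + 0.3·t(state 1)
Solving: t(state 4) = 5.5556, t(state 5) = 6.6667, t(state 1) = 6.6667.
Expected steps from state 4 to state 2: 5.5556.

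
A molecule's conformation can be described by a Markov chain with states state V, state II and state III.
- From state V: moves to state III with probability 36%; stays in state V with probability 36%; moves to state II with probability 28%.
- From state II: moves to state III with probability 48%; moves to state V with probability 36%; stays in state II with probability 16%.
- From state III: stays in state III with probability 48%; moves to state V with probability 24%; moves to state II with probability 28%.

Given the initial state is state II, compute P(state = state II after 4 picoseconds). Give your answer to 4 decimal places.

Propagate the distribution vector 4 picoseconds from state II.
After 0 picoseconds: (0.0000, 1.0000, 0.0000)
After 1 picosecond: (0.3600, 0.1600, 0.4800)
After 2 picoseconds: (0.3024, 0.2608, 0.4368)
After 3 picoseconds: (0.3076, 0.2487, 0.4437)
After 4 picoseconds: (0.3068, 0.2502, 0.4431)
P(in state II after 4 picoseconds) = 0.2502

0.2502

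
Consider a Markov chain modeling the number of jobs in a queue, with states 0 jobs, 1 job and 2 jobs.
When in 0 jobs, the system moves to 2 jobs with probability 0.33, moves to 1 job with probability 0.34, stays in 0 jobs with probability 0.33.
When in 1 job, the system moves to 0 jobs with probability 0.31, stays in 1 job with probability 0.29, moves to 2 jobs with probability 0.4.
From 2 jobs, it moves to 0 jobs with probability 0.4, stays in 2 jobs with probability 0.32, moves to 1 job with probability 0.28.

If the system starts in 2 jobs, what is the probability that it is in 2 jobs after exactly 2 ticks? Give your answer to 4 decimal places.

0.3464

Sum over the intermediate state after 1 tick:
P = P(2 jobs→0 jobs)·P(0 jobs→2 jobs) + P(2 jobs→1 job)·P(1 job→2 jobs) + P(2 jobs→2 jobs)·P(2 jobs→2 jobs)
  = 0.4×0.33 + 0.28×0.4 + 0.32×0.32
  = 0.1320 + 0.1120 + 0.1024 = 0.3464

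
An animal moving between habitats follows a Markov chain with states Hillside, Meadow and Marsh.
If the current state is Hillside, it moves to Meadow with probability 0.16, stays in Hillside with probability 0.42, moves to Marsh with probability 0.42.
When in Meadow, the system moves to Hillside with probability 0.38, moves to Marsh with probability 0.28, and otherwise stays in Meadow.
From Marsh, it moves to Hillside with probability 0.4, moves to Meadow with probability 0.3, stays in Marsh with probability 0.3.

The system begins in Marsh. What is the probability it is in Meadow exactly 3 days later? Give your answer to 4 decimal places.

Propagate the distribution vector 3 days from Marsh.
After 0 days: (0.0000, 0.0000, 1.0000)
After 1 day: (0.4000, 0.3000, 0.3000)
After 2 days: (0.4020, 0.2560, 0.3420)
After 3 days: (0.4029, 0.2540, 0.3431)
P(in Meadow after 3 days) = 0.2540

0.2540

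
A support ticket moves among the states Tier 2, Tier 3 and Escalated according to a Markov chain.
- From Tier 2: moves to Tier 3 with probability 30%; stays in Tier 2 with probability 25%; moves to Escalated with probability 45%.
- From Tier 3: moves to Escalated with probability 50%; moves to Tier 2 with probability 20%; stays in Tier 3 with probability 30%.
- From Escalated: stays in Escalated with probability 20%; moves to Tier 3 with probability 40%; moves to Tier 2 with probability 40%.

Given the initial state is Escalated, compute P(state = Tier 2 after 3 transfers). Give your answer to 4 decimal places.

Propagate the distribution vector 3 transfers from Escalated.
After 0 transfers: (0.0000, 0.0000, 1.0000)
After 1 transfer: (0.4000, 0.4000, 0.2000)
After 2 transfers: (0.2600, 0.3200, 0.4200)
After 3 transfers: (0.2970, 0.3420, 0.3610)
P(in Tier 2 after 3 transfers) = 0.2970

0.2970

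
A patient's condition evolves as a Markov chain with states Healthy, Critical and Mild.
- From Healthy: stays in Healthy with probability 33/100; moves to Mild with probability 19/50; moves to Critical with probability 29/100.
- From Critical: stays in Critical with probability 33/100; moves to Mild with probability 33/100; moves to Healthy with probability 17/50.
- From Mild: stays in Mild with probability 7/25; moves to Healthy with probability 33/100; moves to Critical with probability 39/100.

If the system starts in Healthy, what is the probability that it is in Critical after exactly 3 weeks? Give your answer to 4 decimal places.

0.3363

Propagate the distribution vector 3 weeks from Healthy.
After 0 weeks: (1.0000, 0.0000, 0.0000)
After 1 week: (0.3300, 0.2900, 0.3800)
After 2 weeks: (0.3329, 0.3396, 0.3275)
After 3 weeks: (0.3334, 0.3363, 0.3303)
P(in Critical after 3 weeks) = 0.3363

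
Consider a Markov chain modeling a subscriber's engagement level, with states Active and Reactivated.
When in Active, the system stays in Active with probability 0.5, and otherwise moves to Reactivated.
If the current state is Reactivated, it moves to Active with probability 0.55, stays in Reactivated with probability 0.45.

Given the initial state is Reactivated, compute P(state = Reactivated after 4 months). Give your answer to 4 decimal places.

0.4762

Propagate the distribution vector 4 months from Reactivated.
After 0 months: (0.0000, 1.0000)
After 1 month: (0.5500, 0.4500)
After 2 months: (0.5225, 0.4775)
After 3 months: (0.5239, 0.4761)
After 4 months: (0.5238, 0.4762)
P(in Reactivated after 4 months) = 0.4762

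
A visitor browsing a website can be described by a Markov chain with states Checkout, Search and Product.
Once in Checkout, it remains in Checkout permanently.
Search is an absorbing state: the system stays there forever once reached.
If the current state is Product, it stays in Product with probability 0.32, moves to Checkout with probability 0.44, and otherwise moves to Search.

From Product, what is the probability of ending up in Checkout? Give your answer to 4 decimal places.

0.6471

Let h(s) be the probability of absorption at Checkout starting from transient state s. Then h(Checkout) = 1 and h(Search) = 0. By first-step analysis:
h(Product) = 0.44·1 + 0.24·0 + 0.32·h(Product)
Solving: h(Product) = 0.6471.
Starting from Product, the probability is 0.6471.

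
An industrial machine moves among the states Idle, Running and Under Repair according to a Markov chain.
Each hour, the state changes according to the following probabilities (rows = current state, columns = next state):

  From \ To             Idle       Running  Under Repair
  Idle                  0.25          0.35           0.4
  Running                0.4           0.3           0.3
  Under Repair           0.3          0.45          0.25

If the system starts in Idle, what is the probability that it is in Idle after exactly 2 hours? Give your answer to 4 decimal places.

0.3225

Sum over the intermediate state after 1 hour:
P = P(Idle→Idle)·P(Idle→Idle) + P(Idle→Running)·P(Running→Idle) + P(Idle→Under Repair)·P(Under Repair→Idle)
  = 0.25×0.25 + 0.35×0.4 + 0.4×0.3
  = 0.0625 + 0.1400 + 0.1200 = 0.3225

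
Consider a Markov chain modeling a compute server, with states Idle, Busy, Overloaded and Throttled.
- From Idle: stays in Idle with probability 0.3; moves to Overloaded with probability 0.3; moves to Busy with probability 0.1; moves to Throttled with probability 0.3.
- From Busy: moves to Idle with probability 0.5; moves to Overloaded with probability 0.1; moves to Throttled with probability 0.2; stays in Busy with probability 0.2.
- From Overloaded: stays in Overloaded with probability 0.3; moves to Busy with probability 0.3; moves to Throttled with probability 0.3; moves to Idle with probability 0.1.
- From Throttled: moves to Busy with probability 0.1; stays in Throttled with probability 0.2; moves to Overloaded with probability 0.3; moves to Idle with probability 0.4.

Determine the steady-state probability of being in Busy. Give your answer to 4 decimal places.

Let the stationary distribution be π with π = πP and π_1 + π_2 + π_3 + π_4 = 1.
π_1 = 0.3·π_1 + 0.5·π_2 + 0.1·π_3 + 0.4·π_4
π_2 = 0.1·π_1 + 0.2·π_2 + 0.3·π_3 + 0.1·π_4
π_3 = 0.3·π_1 + 0.1·π_2 + 0.3·π_3 + 0.3·π_4
Solving with the normalization constraint gives π = (0.3066, 0.1702, 0.2660, 0.2573).
So the stationary probability of Busy is 0.1702.

0.1702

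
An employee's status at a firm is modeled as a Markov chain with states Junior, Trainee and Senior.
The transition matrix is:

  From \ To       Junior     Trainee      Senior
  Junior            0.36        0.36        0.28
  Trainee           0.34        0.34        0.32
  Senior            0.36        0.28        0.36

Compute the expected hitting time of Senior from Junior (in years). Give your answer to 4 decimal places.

Let t(s) be the expected number of years to first reach Senior from state s, with t(Senior) = 0. Conditioning on the first year:
t(Junior) = 1 + 0.36·t(Junior) + 0.36·t(Trainee)
t(Trainee) = 1 + 0.34·t(Junior) + 0.34·t(Trainee)
Solving: t(Junior) = 3.4000, t(Trainee) = 3.2667.
Expected years from Junior to Senior: 3.4000.

3.4000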